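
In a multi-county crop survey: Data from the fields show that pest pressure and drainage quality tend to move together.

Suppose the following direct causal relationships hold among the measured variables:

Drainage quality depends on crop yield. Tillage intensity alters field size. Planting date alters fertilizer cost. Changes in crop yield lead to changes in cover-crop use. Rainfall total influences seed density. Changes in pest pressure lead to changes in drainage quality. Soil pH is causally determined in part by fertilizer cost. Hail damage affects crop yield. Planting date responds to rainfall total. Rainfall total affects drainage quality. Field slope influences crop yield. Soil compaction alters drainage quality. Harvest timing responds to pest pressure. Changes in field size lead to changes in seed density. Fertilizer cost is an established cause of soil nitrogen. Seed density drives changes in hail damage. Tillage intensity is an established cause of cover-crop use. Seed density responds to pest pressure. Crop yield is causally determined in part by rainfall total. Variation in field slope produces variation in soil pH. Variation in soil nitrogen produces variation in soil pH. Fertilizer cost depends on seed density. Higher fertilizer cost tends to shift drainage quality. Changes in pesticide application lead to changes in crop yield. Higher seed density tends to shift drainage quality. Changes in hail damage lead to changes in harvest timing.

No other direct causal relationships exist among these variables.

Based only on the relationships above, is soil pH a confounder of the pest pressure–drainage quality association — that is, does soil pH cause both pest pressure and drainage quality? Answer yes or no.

no

Soil pH has no stated causal path to either pest pressure or drainage quality. A confounder must cause both variables, so soil pH does not qualify.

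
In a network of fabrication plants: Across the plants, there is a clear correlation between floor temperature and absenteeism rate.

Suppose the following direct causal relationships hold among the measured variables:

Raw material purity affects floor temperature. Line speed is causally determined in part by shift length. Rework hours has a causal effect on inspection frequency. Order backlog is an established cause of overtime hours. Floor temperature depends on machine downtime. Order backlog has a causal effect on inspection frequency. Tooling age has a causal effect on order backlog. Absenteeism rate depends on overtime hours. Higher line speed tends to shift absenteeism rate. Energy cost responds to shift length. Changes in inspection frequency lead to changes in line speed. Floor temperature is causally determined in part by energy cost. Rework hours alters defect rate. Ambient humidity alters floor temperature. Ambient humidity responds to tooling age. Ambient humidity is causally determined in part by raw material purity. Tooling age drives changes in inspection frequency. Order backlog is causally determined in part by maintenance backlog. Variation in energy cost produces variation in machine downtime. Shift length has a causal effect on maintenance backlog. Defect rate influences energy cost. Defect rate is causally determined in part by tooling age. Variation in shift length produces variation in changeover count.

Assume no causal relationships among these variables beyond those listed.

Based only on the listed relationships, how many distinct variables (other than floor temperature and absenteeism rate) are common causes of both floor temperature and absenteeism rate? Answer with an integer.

The common causes are: rework hours (to floor temperature via rework hours → defect rate → energy cost → floor temperature; to absenteeism rate via rework hours → inspection frequency → line speed → absenteeism rate); shift length (to floor temperature via shift length → energy cost → floor temperature; to absenteeism rate via shift length → line speed → absenteeism rate); tooling age (to floor temperature via tooling age → ambient humidity → floor temperature; to absenteeism rate via tooling age → inspection frequency → line speed → absenteeism rate).
Every other variable lacks a causal path to at least one of floor temperature and absenteeism rate.

3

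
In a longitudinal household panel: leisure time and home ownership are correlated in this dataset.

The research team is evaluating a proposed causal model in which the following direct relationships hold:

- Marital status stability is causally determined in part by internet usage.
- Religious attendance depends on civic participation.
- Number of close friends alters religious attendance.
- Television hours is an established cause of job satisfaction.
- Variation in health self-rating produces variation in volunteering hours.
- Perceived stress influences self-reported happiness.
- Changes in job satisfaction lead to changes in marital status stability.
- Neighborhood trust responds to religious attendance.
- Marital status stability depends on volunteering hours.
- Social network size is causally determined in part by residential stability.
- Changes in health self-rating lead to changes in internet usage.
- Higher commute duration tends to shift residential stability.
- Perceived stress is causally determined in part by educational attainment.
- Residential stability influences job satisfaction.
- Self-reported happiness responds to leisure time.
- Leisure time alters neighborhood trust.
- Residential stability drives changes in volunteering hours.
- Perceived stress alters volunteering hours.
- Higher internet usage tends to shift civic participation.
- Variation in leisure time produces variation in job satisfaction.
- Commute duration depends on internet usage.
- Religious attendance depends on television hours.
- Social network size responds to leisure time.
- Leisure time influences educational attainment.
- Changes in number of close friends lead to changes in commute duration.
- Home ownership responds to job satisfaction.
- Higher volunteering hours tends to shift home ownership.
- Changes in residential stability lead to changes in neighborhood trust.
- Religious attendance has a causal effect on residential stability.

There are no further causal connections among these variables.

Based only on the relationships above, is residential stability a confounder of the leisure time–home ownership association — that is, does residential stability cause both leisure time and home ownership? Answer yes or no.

no

Residential stability has no stated causal path to leisure time. A confounder must cause both variables, so residential stability does not qualify.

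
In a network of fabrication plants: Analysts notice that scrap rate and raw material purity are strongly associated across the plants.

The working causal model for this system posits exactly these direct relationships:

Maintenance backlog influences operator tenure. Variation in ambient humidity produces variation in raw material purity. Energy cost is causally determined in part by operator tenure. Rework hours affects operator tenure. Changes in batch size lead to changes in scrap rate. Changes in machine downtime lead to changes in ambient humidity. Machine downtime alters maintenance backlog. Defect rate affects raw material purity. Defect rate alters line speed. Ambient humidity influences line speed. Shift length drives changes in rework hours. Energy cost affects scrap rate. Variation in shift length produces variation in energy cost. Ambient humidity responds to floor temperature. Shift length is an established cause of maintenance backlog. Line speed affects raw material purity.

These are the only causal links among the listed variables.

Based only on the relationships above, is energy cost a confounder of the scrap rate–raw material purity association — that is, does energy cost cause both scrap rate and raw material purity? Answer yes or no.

Energy cost has no stated causal path to raw material purity. A confounder must cause both variables, so energy cost does not qualify.

no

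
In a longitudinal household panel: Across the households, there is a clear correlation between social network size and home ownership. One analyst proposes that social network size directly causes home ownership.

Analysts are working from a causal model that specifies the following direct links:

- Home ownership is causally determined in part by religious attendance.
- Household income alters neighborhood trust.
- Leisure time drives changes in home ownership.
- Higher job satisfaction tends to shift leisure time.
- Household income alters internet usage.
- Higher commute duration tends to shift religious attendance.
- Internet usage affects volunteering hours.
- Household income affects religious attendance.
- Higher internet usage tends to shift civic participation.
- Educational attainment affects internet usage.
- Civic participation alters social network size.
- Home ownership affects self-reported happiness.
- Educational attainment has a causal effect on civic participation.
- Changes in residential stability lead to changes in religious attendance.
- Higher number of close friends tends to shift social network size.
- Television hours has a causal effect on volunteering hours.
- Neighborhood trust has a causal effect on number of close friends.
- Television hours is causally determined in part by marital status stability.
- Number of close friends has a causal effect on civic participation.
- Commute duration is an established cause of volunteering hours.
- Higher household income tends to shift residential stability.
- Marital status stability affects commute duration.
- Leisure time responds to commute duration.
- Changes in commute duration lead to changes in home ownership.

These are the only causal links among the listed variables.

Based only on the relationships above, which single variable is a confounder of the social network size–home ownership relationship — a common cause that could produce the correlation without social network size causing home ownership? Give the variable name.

household income

Household income has a causal path to social network size (household income → internet usage → civic participation → social network size) and a separate causal path to home ownership (household income → religious attendance → home ownership), so it is a common cause of both.
No stated relationship gives social network size a causal route to home ownership, so the correlation is explained by the shared upstream cause rather than a direct effect.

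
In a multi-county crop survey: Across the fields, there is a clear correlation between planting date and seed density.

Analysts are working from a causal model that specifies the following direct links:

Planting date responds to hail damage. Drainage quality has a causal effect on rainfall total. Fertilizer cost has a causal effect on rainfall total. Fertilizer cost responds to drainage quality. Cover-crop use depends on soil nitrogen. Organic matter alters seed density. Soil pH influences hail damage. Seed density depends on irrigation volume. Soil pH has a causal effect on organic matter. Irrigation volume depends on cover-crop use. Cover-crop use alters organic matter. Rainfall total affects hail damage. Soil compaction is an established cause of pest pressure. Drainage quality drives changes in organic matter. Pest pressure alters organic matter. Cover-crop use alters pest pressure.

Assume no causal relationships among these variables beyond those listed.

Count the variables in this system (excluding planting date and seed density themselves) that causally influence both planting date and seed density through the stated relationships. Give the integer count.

The common causes are: drainage quality (to planting date via drainage quality → rainfall total → hail damage → planting date; to seed density via drainage quality → organic matter → seed density); soil pH (to planting date via soil pH → hail damage → planting date; to seed density via soil pH → organic matter → seed density).
Every other variable lacks a causal path to at least one of planting date and seed density.

2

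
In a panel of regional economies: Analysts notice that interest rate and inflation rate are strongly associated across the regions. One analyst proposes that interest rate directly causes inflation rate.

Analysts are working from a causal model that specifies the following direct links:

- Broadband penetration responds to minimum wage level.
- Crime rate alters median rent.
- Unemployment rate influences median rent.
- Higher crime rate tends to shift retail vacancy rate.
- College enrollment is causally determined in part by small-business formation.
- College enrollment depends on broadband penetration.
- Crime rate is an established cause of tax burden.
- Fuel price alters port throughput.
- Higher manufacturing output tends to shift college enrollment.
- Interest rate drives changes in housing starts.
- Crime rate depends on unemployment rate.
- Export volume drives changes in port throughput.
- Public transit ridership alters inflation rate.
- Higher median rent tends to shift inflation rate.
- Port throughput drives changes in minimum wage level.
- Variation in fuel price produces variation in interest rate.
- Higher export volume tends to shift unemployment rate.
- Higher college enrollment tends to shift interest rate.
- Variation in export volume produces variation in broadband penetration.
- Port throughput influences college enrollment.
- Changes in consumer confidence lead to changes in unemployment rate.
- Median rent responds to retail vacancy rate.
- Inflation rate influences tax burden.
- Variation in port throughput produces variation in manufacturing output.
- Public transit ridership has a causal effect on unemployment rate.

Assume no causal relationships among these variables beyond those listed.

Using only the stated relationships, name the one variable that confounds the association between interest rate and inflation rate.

export volume

Export volume has a causal path to interest rate (export volume → broadband penetration → college enrollment → interest rate) and a separate causal path to inflation rate (export volume → unemployment rate → median rent → inflation rate), so it is a common cause of both.
No stated relationship gives interest rate a causal route to inflation rate, so the correlation is explained by the shared upstream cause rather than a direct effect.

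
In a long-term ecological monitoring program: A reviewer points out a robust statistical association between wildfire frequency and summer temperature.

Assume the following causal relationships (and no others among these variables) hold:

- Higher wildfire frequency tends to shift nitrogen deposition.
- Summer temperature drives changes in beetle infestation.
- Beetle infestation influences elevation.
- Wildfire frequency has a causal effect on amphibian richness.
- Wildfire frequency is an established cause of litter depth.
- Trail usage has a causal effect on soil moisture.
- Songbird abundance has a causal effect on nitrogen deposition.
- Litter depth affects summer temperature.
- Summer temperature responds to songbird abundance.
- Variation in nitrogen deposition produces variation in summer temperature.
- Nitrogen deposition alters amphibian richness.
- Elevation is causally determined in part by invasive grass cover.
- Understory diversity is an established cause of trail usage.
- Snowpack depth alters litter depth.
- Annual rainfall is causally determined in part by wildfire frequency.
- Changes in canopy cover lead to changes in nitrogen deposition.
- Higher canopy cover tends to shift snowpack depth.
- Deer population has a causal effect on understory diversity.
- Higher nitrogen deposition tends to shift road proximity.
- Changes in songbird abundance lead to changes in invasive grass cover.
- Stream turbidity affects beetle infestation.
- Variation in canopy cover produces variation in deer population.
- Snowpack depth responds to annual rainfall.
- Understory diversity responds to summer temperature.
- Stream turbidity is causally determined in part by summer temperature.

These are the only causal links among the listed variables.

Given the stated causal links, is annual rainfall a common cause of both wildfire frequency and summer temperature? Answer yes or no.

Annual rainfall has no stated causal path to wildfire frequency. A confounder must cause both variables, so annual rainfall does not qualify.

no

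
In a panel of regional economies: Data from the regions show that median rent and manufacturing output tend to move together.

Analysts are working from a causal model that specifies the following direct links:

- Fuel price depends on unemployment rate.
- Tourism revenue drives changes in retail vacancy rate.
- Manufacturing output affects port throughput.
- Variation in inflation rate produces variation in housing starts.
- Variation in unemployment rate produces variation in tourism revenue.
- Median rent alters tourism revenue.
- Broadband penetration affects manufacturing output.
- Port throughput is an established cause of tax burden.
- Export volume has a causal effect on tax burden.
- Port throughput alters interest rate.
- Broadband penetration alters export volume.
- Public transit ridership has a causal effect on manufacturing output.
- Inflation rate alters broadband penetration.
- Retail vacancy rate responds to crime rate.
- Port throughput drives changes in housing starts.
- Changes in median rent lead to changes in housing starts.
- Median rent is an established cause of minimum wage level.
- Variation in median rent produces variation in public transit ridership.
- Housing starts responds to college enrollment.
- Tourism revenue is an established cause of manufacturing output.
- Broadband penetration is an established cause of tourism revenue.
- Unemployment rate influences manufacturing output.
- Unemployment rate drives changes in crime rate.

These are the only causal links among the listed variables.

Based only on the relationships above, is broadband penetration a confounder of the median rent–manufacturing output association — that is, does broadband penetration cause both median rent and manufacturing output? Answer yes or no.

no

Broadband penetration has no stated causal path to median rent. A confounder must cause both variables, so broadband penetration does not qualify.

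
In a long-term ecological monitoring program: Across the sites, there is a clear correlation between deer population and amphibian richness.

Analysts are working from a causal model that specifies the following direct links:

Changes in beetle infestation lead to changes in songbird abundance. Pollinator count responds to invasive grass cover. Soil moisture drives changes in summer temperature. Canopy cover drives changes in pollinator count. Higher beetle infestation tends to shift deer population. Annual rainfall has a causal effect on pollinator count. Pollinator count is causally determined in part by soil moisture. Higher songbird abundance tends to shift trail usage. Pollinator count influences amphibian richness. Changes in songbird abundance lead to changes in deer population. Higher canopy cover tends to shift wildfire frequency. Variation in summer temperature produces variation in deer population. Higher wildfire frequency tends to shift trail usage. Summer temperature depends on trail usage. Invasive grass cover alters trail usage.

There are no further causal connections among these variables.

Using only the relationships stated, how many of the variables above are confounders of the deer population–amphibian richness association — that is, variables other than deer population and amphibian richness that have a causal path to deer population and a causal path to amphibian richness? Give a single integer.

3

The common causes are: canopy cover (to deer population via canopy cover → wildfire frequency → trail usage → summer temperature → deer population; to amphibian richness via canopy cover → pollinator count → amphibian richness); invasive grass cover (to deer population via invasive grass cover → trail usage → summer temperature → deer population; to amphibian richness via invasive grass cover → pollinator count → amphibian richness); soil moisture (to deer population via soil moisture → summer temperature → deer population; to amphibian richness via soil moisture → pollinator count → amphibian richness).
Every other variable lacks a causal path to at least one of deer population and amphibian richness.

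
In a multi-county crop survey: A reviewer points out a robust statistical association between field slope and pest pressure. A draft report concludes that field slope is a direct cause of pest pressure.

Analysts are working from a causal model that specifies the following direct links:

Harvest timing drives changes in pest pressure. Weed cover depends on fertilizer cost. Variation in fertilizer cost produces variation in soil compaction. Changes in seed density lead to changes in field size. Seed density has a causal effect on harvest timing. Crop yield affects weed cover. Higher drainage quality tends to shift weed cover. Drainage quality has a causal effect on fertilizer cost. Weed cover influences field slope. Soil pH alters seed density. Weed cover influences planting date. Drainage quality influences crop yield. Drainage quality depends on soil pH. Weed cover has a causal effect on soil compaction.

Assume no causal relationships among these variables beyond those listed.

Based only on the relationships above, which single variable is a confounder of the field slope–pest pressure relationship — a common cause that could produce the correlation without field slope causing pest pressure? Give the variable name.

Soil pH has a causal path to field slope (soil pH → drainage quality → weed cover → field slope) and a separate causal path to pest pressure (soil pH → seed density → harvest timing → pest pressure), so it is a common cause of both.
No stated relationship gives field slope a causal route to pest pressure, so the correlation is explained by the shared upstream cause rather than a direct effect.

soil pH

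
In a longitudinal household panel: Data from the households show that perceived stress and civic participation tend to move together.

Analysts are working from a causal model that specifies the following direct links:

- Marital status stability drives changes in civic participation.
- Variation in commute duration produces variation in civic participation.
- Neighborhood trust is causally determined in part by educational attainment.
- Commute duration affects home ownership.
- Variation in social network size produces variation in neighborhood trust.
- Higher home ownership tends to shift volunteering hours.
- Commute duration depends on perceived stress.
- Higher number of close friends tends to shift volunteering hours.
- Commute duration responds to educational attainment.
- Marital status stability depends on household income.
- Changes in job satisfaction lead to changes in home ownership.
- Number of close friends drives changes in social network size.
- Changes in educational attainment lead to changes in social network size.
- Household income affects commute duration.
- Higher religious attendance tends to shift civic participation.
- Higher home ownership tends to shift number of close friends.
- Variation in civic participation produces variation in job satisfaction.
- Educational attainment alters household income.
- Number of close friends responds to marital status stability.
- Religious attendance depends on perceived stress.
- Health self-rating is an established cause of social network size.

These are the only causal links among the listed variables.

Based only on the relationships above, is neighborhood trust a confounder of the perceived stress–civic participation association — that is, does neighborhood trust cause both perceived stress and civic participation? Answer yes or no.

no

Neighborhood trust has no stated causal path to either perceived stress or civic participation. A confounder must cause both variables, so neighborhood trust does not qualify.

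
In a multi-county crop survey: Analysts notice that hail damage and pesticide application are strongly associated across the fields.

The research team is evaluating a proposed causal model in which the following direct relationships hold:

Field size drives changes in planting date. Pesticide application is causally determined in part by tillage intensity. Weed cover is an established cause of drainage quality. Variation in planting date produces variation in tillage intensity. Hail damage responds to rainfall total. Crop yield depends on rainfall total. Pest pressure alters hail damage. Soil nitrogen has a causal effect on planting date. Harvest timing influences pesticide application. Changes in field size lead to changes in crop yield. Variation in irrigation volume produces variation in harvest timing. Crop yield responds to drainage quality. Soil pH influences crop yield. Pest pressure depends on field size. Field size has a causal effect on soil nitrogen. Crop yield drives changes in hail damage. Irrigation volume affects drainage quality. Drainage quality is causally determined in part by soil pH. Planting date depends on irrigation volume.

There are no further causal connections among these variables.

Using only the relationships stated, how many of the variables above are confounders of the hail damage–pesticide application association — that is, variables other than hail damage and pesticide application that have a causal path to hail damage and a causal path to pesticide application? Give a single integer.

2

The common causes are: field size (to hail damage via field size → crop yield → hail damage; to pesticide application via field size → planting date → tillage intensity → pesticide application); irrigation volume (to hail damage via irrigation volume → drainage quality → crop yield → hail damage; to pesticide application via irrigation volume → harvest timing → pesticide application).
Every other variable lacks a causal path to at least one of hail damage and pesticide application.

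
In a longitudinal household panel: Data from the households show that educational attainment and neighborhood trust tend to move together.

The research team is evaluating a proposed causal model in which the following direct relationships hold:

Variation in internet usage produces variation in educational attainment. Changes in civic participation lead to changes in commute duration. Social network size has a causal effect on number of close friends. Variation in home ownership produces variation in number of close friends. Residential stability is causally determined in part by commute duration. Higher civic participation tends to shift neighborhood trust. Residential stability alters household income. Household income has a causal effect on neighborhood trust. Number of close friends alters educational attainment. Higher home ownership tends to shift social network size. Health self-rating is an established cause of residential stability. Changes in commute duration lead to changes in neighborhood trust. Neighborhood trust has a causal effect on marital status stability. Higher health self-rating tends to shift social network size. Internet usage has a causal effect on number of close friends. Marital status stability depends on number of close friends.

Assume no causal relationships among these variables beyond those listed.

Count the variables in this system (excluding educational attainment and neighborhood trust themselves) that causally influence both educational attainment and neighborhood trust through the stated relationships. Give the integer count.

1

The common causes are: health self-rating (to educational attainment via health self-rating → social network size → number of close friends → educational attainment; to neighborhood trust via health self-rating → residential stability → household income → neighborhood trust).
Every other variable lacks a causal path to at least one of educational attainment and neighborhood trust.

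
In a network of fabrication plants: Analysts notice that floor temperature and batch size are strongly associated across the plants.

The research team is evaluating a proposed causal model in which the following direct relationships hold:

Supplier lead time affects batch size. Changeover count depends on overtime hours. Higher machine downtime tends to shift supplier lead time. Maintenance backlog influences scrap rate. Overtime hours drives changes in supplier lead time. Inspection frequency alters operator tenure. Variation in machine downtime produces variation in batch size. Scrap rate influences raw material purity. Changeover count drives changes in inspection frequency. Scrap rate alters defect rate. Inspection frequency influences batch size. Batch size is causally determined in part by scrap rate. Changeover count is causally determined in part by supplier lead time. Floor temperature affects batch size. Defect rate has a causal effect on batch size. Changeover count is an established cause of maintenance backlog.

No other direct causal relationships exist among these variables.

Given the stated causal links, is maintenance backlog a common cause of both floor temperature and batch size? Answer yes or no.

Maintenance backlog has no stated causal path to floor temperature. A confounder must cause both variables, so maintenance backlog does not qualify.

no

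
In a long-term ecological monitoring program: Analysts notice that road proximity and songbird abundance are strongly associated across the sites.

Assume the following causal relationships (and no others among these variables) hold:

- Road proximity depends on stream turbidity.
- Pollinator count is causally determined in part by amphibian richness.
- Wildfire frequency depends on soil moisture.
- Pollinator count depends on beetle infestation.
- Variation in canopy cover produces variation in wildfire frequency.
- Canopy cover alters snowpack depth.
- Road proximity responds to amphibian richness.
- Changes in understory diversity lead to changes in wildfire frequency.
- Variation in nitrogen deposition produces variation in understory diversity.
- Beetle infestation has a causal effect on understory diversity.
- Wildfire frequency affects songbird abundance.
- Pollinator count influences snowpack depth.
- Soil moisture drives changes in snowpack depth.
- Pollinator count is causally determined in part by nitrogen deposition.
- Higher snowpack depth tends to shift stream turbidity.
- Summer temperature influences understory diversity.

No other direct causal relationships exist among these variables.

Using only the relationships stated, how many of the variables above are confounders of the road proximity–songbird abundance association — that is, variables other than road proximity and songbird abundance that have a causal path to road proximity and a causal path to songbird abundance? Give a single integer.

4

The common causes are: beetle infestation (to road proximity via beetle infestation → pollinator count → snowpack depth → stream turbidity → road proximity; to songbird abundance via beetle infestation → understory diversity → wildfire frequency → songbird abundance); canopy cover (to road proximity via canopy cover → snowpack depth → stream turbidity → road proximity; to songbird abundance via canopy cover → wildfire frequency → songbird abundance); nitrogen deposition (to road proximity via nitrogen deposition → pollinator count → snowpack depth → stream turbidity → road proximity; to songbird abundance via nitrogen deposition → understory diversity → wildfire frequency → songbird abundance); soil moisture (to road proximity via soil moisture → snowpack depth → stream turbidity → road proximity; to songbird abundance via soil moisture → wildfire frequency → songbird abundance).
Every other variable lacks a causal path to at least one of road proximity and songbird abundance.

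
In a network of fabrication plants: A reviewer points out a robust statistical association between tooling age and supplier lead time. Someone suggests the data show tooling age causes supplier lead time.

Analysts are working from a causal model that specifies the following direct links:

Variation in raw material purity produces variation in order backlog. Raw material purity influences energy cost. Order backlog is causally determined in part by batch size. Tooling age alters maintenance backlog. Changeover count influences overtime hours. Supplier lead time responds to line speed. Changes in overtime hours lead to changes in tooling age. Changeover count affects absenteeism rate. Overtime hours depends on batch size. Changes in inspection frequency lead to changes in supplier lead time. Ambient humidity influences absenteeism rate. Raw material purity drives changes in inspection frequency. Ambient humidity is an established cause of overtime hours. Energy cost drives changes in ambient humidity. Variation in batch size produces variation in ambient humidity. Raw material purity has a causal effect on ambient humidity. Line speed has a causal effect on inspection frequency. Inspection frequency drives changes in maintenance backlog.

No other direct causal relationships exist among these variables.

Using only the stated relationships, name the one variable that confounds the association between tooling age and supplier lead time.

raw material purity

Raw material purity has a causal path to tooling age (raw material purity → ambient humidity → overtime hours → tooling age) and a separate causal path to supplier lead time (raw material purity → inspection frequency → supplier lead time), so it is a common cause of both.
No stated relationship gives tooling age a causal route to supplier lead time, so the correlation is explained by the shared upstream cause rather than a direct effect.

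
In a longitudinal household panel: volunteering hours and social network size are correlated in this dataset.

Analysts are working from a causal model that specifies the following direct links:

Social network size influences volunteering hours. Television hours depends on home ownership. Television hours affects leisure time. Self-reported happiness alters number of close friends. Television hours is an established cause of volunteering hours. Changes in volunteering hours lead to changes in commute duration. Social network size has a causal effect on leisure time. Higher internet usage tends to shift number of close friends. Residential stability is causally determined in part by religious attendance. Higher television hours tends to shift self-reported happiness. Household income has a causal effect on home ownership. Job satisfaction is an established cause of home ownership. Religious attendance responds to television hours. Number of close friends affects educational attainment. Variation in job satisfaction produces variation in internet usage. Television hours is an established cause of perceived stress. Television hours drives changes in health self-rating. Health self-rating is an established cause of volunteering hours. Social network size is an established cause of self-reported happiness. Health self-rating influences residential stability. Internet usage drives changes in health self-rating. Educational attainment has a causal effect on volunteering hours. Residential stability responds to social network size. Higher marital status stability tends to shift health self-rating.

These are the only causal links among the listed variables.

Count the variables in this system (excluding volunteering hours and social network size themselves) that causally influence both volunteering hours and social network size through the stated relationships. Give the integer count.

No listed variable has a causal path to both volunteering hours and social network size, so there are no common causes.

0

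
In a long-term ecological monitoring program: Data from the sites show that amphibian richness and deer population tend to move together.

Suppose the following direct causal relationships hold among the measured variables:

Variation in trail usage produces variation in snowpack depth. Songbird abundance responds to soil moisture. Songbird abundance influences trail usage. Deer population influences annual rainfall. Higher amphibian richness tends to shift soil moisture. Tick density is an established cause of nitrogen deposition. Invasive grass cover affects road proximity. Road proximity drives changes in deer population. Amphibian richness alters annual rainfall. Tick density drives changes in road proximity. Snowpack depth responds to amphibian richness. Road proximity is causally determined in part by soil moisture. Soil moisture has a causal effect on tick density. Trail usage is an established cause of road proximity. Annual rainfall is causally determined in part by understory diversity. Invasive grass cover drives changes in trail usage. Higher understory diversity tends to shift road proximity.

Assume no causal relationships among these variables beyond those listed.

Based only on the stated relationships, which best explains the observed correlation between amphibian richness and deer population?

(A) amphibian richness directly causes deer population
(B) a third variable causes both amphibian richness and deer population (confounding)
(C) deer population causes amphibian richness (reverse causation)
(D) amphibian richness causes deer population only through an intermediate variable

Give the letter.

D

Amphibian richness reaches deer population through amphibian richness → soil moisture → road proximity → deer population — an indirect causal chain with no direct amphibian richness → deer population link. No variable causes both amphibian richness and deer population, so confounding is ruled out; the effect is mediated.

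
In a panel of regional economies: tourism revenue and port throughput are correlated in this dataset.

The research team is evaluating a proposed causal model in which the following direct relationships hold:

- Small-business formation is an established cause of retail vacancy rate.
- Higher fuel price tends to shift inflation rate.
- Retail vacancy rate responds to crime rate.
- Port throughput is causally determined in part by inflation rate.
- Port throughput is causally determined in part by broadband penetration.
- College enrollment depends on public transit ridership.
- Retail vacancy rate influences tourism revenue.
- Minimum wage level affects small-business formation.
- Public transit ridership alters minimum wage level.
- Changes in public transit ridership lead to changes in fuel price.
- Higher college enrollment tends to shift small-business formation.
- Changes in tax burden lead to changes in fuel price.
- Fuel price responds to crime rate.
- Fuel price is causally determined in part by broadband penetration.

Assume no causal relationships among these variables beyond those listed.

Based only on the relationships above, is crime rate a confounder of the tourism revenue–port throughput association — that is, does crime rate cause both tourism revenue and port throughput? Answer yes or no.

Crime rate has a causal path to tourism revenue (crime rate → retail vacancy rate → tourism revenue) and to port throughput (crime rate → fuel price → inflation rate → port throughput), so it is a common cause of both — a confounder.

yes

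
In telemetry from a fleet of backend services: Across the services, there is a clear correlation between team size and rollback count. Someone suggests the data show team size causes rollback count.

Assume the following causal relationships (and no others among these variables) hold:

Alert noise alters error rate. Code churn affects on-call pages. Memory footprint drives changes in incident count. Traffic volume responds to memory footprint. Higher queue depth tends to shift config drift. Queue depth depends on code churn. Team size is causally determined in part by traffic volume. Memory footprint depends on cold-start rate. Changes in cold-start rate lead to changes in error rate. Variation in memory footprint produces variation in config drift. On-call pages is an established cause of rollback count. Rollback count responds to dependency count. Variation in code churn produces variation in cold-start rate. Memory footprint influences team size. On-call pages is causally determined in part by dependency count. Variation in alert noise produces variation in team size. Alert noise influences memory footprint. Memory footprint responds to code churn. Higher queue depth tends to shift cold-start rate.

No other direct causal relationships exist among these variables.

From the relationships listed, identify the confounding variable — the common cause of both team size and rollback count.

Code churn has a causal path to team size (code churn → memory footprint → team size) and a separate causal path to rollback count (code churn → on-call pages → rollback count), so it is a common cause of both.
No stated relationship gives team size a causal route to rollback count, so the correlation is explained by the shared upstream cause rather than a direct effect.

code churn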